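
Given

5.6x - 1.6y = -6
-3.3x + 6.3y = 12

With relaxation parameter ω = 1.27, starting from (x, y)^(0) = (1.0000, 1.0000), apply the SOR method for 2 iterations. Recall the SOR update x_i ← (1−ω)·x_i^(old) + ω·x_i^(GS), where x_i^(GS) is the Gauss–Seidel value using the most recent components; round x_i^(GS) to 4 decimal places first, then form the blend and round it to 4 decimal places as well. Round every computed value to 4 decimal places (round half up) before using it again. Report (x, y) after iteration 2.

(-0.5447, 1.7041)

Iteration 1:
  x: GS value = (-6 - (-1.6)·1.0000) / (5.6) = -0.7857;  x ← (1−ω)·1.0000 + ω·-0.7857 = -1.2678
  y: GS value = (12 - (-3.3)·-1.2678) / (6.3) = 1.2407;  y ← (1−ω)·1.0000 + ω·1.2407 = 1.3057
Iteration 2:
  x: GS value = (-6 - (-1.6)·1.3057) / (5.6) = -0.6984;  x ← (1−ω)·-1.2678 + ω·-0.6984 = -0.5447
  y: GS value = (12 - (-3.3)·-0.5447) / (6.3) = 1.6194;  y ← (1−ω)·1.3057 + ω·1.6194 = 1.7041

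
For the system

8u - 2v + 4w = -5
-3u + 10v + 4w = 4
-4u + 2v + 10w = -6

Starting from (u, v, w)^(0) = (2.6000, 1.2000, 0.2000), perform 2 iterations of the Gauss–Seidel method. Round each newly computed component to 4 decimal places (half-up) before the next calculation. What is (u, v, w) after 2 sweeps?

Iteration 1:
  u = (-5 - (-2)·1.2000 - (4)·0.2000) / (8) = -0.4250
  v = (4 - (-3)·-0.4250 - (4)·0.2000) / (10) = 0.1925
  w = (-6 - (-4)·-0.4250 - (2)·0.1925) / (10) = -0.8085
Iteration 2:
  u = (-5 - (-2)·0.1925 - (4)·-0.8085) / (8) = -0.1726
  v = (4 - (-3)·-0.1726 - (4)·-0.8085) / (10) = 0.6716
  w = (-6 - (-4)·-0.1726 - (2)·0.6716) / (10) = -0.8034

(-0.1726, 0.6716, -0.8034)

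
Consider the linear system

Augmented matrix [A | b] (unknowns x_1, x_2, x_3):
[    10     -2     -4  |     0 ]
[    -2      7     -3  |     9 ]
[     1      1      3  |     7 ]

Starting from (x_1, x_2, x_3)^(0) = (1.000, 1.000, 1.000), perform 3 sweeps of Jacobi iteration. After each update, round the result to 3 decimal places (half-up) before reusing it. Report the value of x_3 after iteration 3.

Iteration 1:
  x_1 = (0 - (-2)·1.000 - (-4)·1.000) / (10) = 0.600
  x_2 = (9 - (-2)·1.000 - (-3)·1.000) / (7) = 2.000
  x_3 = (7 - (1)·1.000 - (1)·1.000) / (3) = 1.667
Iteration 2:
  x_1 = (0 - (-2)·2.000 - (-4)·1.667) / (10) = 1.067
  x_2 = (9 - (-2)·0.600 - (-3)·1.667) / (7) = 2.172
  x_3 = (7 - (1)·0.600 - (1)·2.000) / (3) = 1.467
Iteration 3:
  x_1 = (0 - (-2)·2.172 - (-4)·1.467) / (10) = 1.021
  x_2 = (9 - (-2)·1.067 - (-3)·1.467) / (7) = 2.219
  x_3 = (7 - (1)·1.067 - (1)·2.172) / (3) = 1.254

1.254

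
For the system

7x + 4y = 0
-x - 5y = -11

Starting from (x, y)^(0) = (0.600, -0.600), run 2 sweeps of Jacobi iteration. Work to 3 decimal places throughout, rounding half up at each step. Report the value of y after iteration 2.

Iteration 1:
  x = (0 - (4)·-0.600) / (7) = 0.343
  y = (-11 - (-1)·0.600) / (-5) = 2.080
Iteration 2:
  x = (0 - (4)·2.080) / (7) = -1.189
  y = (-11 - (-1)·0.343) / (-5) = 2.131

2.131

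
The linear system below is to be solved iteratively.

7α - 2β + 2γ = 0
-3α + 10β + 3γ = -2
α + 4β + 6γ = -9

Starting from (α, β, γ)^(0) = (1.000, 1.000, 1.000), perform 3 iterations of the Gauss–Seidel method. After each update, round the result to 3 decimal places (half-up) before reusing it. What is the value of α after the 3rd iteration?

0.536

Iteration 1:
  α = (0 - (-2)·1.000 - (2)·1.000) / (7) = 0.000
  β = (-2 - (-3)·0.000 - (3)·1.000) / (10) = -0.500
  γ = (-9 - (1)·0.000 - (4)·-0.500) / (6) = -1.167
Iteration 2:
  α = (0 - (-2)·-0.500 - (2)·-1.167) / (7) = 0.191
  β = (-2 - (-3)·0.191 - (3)·-1.167) / (10) = 0.207
  γ = (-9 - (1)·0.191 - (4)·0.207) / (6) = -1.670
Iteration 3:
  α = (0 - (-2)·0.207 - (2)·-1.670) / (7) = 0.536
  β = (-2 - (-3)·0.536 - (3)·-1.670) / (10) = 0.462
  γ = (-9 - (1)·0.536 - (4)·0.462) / (6) = -1.897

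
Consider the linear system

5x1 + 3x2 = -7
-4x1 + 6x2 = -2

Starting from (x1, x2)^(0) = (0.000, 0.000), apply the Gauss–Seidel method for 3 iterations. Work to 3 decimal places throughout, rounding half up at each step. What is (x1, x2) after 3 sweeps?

Iteration 1:
  x1 = (-7 - (3)·0.000) / (5) = -1.400
  x2 = (-2 - (-4)·-1.400) / (6) = -1.267
Iteration 2:
  x1 = (-7 - (3)·-1.267) / (5) = -0.640
  x2 = (-2 - (-4)·-0.640) / (6) = -0.760
Iteration 3:
  x1 = (-7 - (3)·-0.760) / (5) = -0.944
  x2 = (-2 - (-4)·-0.944) / (6) = -0.963

(-0.944, -0.963)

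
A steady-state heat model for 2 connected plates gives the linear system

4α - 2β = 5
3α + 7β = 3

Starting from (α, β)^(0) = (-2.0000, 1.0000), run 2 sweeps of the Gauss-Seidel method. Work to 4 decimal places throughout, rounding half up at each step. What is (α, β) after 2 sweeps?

Iteration 1:
  α = (5 - (-2)·1.0000) / (4) = 1.7500
  β = (3 - (3)·1.7500) / (7) = -0.3214
Iteration 2:
  α = (5 - (-2)·-0.3214) / (4) = 1.0893
  β = (3 - (3)·1.0893) / (7) = -0.0383

(1.0893, -0.0383)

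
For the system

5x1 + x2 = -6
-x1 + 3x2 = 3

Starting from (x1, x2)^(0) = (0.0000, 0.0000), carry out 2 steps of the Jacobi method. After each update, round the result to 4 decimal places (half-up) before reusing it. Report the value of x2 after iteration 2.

Iteration 1:
  x1 = (-6 - (1)·0.0000) / (5) = -1.2000
  x2 = (3 - (-1)·0.0000) / (3) = 1.0000
Iteration 2:
  x1 = (-6 - (1)·1.0000) / (5) = -1.4000
  x2 = (3 - (-1)·-1.2000) / (3) = 0.6000

0.6000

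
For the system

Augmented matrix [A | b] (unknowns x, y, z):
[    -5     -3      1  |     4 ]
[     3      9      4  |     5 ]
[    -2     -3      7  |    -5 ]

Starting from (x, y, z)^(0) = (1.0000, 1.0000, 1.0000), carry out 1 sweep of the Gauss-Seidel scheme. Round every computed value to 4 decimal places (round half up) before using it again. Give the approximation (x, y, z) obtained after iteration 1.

Iteration 1:
  x = (4 - (-3)·1.0000 - (1)·1.0000) / (-5) = -1.2000
  y = (5 - (3)·-1.2000 - (4)·1.0000) / (9) = 0.5111
  z = (-5 - (-2)·-1.2000 - (-3)·0.5111) / (7) = -0.8381

(-1.2000, 0.5111, -0.8381)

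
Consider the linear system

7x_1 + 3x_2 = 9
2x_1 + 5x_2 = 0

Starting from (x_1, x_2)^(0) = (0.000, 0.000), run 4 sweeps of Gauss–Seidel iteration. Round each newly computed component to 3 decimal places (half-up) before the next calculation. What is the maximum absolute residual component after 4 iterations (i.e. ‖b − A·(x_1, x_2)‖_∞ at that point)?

0.003

Iteration 1:
  x_1 = (9 - (3)·0.000) / (7) = 1.286
  x_2 = (0 - (2)·1.286) / (5) = -0.514
Iteration 2:
  x_1 = (9 - (3)·-0.514) / (7) = 1.506
  x_2 = (0 - (2)·1.506) / (5) = -0.602
Iteration 3:
  x_1 = (9 - (3)·-0.602) / (7) = 1.544
  x_2 = (0 - (2)·1.544) / (5) = -0.618
Iteration 4:
  x_1 = (9 - (3)·-0.618) / (7) = 1.551
  x_2 = (0 - (2)·1.551) / (5) = -0.620
Residual b − A·x = (0.003, -0.002); ∞-norm = 0.003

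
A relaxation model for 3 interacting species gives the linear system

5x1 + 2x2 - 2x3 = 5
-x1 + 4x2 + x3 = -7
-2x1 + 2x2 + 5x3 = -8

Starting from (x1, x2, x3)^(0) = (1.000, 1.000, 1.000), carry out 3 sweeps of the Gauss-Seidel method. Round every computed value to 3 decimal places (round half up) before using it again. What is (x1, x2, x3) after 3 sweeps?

(1.300, -1.300, -0.560)

Iteration 1:
  x1 = (5 - (2)·1.000 - (-2)·1.000) / (5) = 1.000
  x2 = (-7 - (-1)·1.000 - (1)·1.000) / (4) = -1.750
  x3 = (-8 - (-2)·1.000 - (2)·-1.750) / (5) = -0.500
Iteration 2:
  x1 = (5 - (2)·-1.750 - (-2)·-0.500) / (5) = 1.500
  x2 = (-7 - (-1)·1.500 - (1)·-0.500) / (4) = -1.250
  x3 = (-8 - (-2)·1.500 - (2)·-1.250) / (5) = -0.500
Iteration 3:
  x1 = (5 - (2)·-1.250 - (-2)·-0.500) / (5) = 1.300
  x2 = (-7 - (-1)·1.300 - (1)·-0.500) / (4) = -1.300
  x3 = (-8 - (-2)·1.300 - (2)·-1.300) / (5) = -0.560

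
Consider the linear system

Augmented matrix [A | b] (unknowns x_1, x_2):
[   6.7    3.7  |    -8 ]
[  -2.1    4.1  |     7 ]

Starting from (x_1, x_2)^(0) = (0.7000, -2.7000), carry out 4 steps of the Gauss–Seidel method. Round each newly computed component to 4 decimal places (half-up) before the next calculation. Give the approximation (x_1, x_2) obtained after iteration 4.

Iteration 1:
  x_1 = (-8 - (3.7)·-2.7000) / (6.7) = 0.2970
  x_2 = (7 - (-2.1)·0.2970) / (4.1) = 1.8594
Iteration 2:
  x_1 = (-8 - (3.7)·1.8594) / (6.7) = -2.2209
  x_2 = (7 - (-2.1)·-2.2209) / (4.1) = 0.5698
Iteration 3:
  x_1 = (-8 - (3.7)·0.5698) / (6.7) = -1.5087
  x_2 = (7 - (-2.1)·-1.5087) / (4.1) = 0.9346
Iteration 4:
  x_1 = (-8 - (3.7)·0.9346) / (6.7) = -1.7102
  x_2 = (7 - (-2.1)·-1.7102) / (4.1) = 0.8314

(-1.7102, 0.8314)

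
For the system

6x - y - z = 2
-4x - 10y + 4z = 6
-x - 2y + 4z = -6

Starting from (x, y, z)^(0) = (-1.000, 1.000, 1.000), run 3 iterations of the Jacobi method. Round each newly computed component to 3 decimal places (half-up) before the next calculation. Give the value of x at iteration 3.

-0.100

Iteration 1:
  x = (2 - (-1)·1.000 - (-1)·1.000) / (6) = 0.667
  y = (6 - (-4)·-1.000 - (4)·1.000) / (-10) = 0.200
  z = (-6 - (-1)·-1.000 - (-2)·1.000) / (4) = -1.250
Iteration 2:
  x = (2 - (-1)·0.200 - (-1)·-1.250) / (6) = 0.158
  y = (6 - (-4)·0.667 - (4)·-1.250) / (-10) = -1.367
  z = (-6 - (-1)·0.667 - (-2)·0.200) / (4) = -1.233
Iteration 3:
  x = (2 - (-1)·-1.367 - (-1)·-1.233) / (6) = -0.100
  y = (6 - (-4)·0.158 - (4)·-1.233) / (-10) = -1.156
  z = (-6 - (-1)·0.158 - (-2)·-1.367) / (4) = -2.144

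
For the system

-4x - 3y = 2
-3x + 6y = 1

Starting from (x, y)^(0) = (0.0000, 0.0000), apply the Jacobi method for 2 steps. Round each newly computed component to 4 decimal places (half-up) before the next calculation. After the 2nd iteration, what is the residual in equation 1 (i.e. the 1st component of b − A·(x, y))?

-0.7499

Iteration 1:
  x = (2 - (-3)·0.0000) / (-4) = -0.5000
  y = (1 - (-3)·0.0000) / (6) = 0.1667
Iteration 2:
  x = (2 - (-3)·0.1667) / (-4) = -0.6250
  y = (1 - (-3)·-0.5000) / (6) = -0.0833
Residual b − A·x = (-0.7499, -0.3752)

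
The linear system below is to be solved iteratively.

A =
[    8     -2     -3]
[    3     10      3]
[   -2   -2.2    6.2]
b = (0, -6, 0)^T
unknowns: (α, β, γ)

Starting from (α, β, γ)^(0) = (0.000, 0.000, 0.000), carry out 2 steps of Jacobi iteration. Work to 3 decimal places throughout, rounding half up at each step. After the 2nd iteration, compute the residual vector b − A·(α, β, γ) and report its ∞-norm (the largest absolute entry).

1.089

Iteration 1:
  α = (0 - (-2)·0.000 - (-3)·0.000) / (8) = 0.000
  β = (-6 - (3)·0.000 - (3)·0.000) / (10) = -0.600
  γ = (0 - (-2)·0.000 - (-2.2)·0.000) / (6.2) = 0.000
Iteration 2:
  α = (0 - (-2)·-0.600 - (-3)·0.000) / (8) = -0.150
  β = (-6 - (3)·0.000 - (3)·0.000) / (10) = -0.600
  γ = (0 - (-2)·0.000 - (-2.2)·-0.600) / (6.2) = -0.213
Residual b − A·x = (-0.639, 1.089, -0.299); ∞-norm = 1.089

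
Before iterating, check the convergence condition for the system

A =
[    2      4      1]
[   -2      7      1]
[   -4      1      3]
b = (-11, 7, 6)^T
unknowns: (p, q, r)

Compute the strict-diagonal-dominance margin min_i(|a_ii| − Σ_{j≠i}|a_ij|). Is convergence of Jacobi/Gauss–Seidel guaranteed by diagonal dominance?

row 1: |2| − (4+1) = -3
row 2: |7| − (2+1) = 4
row 3: |3| − (4+1) = -2
minimum over rows = -3 → not strictly diagonally dominant

-3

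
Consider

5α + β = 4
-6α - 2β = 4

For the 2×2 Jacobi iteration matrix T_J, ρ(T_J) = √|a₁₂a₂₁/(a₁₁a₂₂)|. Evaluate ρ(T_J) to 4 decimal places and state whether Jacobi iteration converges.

a₁₂a₂₁/(a₁₁a₂₂) = (1)·(-6) / ((5)·(-2)) = 0.600000
ρ = √|0.600000| = √0.600000 = 0.7746
ρ < 1, so Jacobi converges

0.7746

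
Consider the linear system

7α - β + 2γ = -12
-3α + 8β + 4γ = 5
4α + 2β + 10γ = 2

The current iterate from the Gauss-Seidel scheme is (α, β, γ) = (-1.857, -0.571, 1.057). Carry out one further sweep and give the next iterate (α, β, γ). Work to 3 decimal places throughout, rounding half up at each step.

(-2.098, -0.690, 1.177)

One sweep:
  α = (-12 - (-1)·-0.571 - (2)·1.057) / (7) = -2.098
  β = (5 - (-3)·-2.098 - (4)·1.057) / (8) = -0.690
  γ = (2 - (4)·-2.098 - (2)·-0.690) / (10) = 1.177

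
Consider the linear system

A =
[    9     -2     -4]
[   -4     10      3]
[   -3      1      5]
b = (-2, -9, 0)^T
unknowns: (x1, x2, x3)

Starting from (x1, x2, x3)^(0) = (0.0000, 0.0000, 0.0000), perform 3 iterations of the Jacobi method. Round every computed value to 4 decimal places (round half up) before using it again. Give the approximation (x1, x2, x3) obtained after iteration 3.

Iteration 1:
  x1 = (-2 - (-2)·0.0000 - (-4)·0.0000) / (9) = -0.2222
  x2 = (-9 - (-4)·0.0000 - (3)·0.0000) / (10) = -0.9000
  x3 = (0 - (-3)·0.0000 - (1)·0.0000) / (5) = 0.0000
Iteration 2:
  x1 = (-2 - (-2)·-0.9000 - (-4)·0.0000) / (9) = -0.4222
  x2 = (-9 - (-4)·-0.2222 - (3)·0.0000) / (10) = -0.9889
  x3 = (0 - (-3)·-0.2222 - (1)·-0.9000) / (5) = 0.0467
Iteration 3:
  x1 = (-2 - (-2)·-0.9889 - (-4)·0.0467) / (9) = -0.4212
  x2 = (-9 - (-4)·-0.4222 - (3)·0.0467) / (10) = -1.0829
  x3 = (0 - (-3)·-0.4222 - (1)·-0.9889) / (5) = -0.0555

(-0.4212, -1.0829, -0.0555)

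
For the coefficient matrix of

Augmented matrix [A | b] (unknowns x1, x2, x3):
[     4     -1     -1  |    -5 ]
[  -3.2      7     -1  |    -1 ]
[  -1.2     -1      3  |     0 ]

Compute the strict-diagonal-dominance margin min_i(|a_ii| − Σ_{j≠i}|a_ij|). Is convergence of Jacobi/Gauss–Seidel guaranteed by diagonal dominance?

row 1: |4| − (1+1) = 2
row 2: |7| − (3.2+1) = 2.8
row 3: |3| − (1.2+1) = 0.8
minimum over rows = 0.8 → strictly diagonally dominant (convergence guaranteed)

0.8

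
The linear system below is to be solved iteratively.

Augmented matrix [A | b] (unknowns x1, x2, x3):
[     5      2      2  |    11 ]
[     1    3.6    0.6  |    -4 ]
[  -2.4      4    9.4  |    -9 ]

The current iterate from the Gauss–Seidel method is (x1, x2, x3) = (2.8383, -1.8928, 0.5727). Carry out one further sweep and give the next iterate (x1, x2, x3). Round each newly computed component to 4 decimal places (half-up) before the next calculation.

(2.7280, -1.9643, 0.5749)

One sweep:
  x1 = (11 - (2)·-1.8928 - (2)·0.5727) / (5) = 2.7280
  x2 = (-4 - (1)·2.7280 - (0.6)·0.5727) / (3.6) = -1.9643
  x3 = (-9 - (-2.4)·2.7280 - (4)·-1.9643) / (9.4) = 0.5749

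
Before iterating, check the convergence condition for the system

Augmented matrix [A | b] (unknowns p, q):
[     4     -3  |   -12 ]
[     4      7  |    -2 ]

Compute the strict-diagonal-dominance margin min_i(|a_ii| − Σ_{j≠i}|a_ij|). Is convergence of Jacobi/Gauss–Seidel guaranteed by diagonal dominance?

row 1: |4| − (3) = 1
row 2: |7| − (4) = 3
minimum over rows = 1 → strictly diagonally dominant (convergence guaranteed)

1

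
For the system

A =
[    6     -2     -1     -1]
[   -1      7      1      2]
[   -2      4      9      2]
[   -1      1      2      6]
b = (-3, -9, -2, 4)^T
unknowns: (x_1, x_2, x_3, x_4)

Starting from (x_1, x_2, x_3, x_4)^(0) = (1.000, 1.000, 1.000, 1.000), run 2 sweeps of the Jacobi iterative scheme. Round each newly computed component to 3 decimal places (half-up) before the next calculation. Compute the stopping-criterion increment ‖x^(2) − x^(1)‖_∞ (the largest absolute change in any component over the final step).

1.246

Iteration 1:
  x_1 = (-3 - (-2)·1.000 - (-1)·1.000 - (-1)·1.000) / (6) = 0.167
  x_2 = (-9 - (-1)·1.000 - (1)·1.000 - (2)·1.000) / (7) = -1.571
  x_3 = (-2 - (-2)·1.000 - (4)·1.000 - (2)·1.000) / (9) = -0.667
  x_4 = (4 - (-1)·1.000 - (1)·1.000 - (2)·1.000) / (6) = 0.333
Iteration 2:
  x_1 = (-3 - (-2)·-1.571 - (-1)·-0.667 - (-1)·0.333) / (6) = -1.079
  x_2 = (-9 - (-1)·0.167 - (1)·-0.667 - (2)·0.333) / (7) = -1.262
  x_3 = (-2 - (-2)·0.167 - (4)·-1.571 - (2)·0.333) / (9) = 0.439
  x_4 = (4 - (-1)·0.167 - (1)·-1.571 - (2)·-0.667) / (6) = 1.179
Change: (-1.246, 0.309, 1.106, 0.846) → max |·| = 1.246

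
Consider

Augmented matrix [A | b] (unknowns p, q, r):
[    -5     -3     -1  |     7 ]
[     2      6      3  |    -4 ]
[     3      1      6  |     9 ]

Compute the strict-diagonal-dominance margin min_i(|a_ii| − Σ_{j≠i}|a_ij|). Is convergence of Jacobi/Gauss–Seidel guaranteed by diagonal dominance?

row 1: |-5| − (3+1) = 1
row 2: |6| − (2+3) = 1
row 3: |6| − (3+1) = 2
minimum over rows = 1 → strictly diagonally dominant (convergence guaranteed)

1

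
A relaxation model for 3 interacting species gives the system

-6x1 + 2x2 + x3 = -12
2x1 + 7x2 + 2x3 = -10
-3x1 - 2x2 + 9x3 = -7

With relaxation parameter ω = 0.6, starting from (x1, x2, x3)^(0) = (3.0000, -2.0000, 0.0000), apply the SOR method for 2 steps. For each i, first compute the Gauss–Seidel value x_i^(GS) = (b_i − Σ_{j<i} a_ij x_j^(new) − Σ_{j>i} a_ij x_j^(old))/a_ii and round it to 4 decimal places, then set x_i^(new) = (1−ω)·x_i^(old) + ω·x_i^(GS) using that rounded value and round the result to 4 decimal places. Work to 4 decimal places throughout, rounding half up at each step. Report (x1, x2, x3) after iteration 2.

(1.5667, -1.8685, -0.5358)

Iteration 1:
  x1: GS value = (-12 - (2)·-2.0000 - (1)·0.0000) / (-6) = 1.3333;  x1 ← (1−ω)·3.0000 + ω·1.3333 = 2.0000
  x2: GS value = (-10 - (2)·2.0000 - (2)·0.0000) / (7) = -2.0000;  x2 ← (1−ω)·-2.0000 + ω·-2.0000 = -2.0000
  x3: GS value = (-7 - (-3)·2.0000 - (-2)·-2.0000) / (9) = -0.5556;  x3 ← (1−ω)·0.0000 + ω·-0.5556 = -0.3334
Iteration 2:
  x1: GS value = (-12 - (2)·-2.0000 - (1)·-0.3334) / (-6) = 1.2778;  x1 ← (1−ω)·2.0000 + ω·1.2778 = 1.5667
  x2: GS value = (-10 - (2)·1.5667 - (2)·-0.3334) / (7) = -1.7809;  x2 ← (1−ω)·-2.0000 + ω·-1.7809 = -1.8685
  x3: GS value = (-7 - (-3)·1.5667 - (-2)·-1.8685) / (9) = -0.6708;  x3 ← (1−ω)·-0.3334 + ω·-0.6708 = -0.5358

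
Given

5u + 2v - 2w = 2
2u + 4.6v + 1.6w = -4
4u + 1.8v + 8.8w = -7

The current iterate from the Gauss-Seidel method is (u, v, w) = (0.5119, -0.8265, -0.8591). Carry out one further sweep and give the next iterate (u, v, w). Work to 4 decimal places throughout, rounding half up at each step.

(0.3870, -0.7390, -0.8202)

One sweep:
  u = (2 - (2)·-0.8265 - (-2)·-0.8591) / (5) = 0.3870
  v = (-4 - (2)·0.3870 - (1.6)·-0.8591) / (4.6) = -0.7390
  w = (-7 - (4)·0.3870 - (1.8)·-0.7390) / (8.8) = -0.8202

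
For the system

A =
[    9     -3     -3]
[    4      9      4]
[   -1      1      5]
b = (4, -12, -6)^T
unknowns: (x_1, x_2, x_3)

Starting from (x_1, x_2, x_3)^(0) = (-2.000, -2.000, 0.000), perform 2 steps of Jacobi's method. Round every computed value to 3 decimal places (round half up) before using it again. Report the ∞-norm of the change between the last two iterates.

Iteration 1:
  x_1 = (4 - (-3)·-2.000 - (-3)·0.000) / (9) = -0.222
  x_2 = (-12 - (4)·-2.000 - (4)·0.000) / (9) = -0.444
  x_3 = (-6 - (-1)·-2.000 - (1)·-2.000) / (5) = -1.200
Iteration 2:
  x_1 = (4 - (-3)·-0.444 - (-3)·-1.200) / (9) = -0.104
  x_2 = (-12 - (4)·-0.222 - (4)·-1.200) / (9) = -0.701
  x_3 = (-6 - (-1)·-0.222 - (1)·-0.444) / (5) = -1.156
Change: (0.118, -0.257, 0.044) → max |·| = 0.257

0.257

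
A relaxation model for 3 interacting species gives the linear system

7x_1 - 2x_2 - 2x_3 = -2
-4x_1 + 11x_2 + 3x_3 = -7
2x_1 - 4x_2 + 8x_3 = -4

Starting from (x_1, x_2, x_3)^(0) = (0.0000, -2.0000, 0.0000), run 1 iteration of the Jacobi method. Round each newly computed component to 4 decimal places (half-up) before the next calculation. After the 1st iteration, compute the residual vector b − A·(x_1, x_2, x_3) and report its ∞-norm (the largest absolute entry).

7.1686

Iteration 1:
  x_1 = (-2 - (-2)·-2.0000 - (-2)·0.0000) / (7) = -0.8571
  x_2 = (-7 - (-4)·0.0000 - (3)·0.0000) / (11) = -0.6364
  x_3 = (-4 - (2)·0.0000 - (-4)·-2.0000) / (8) = -1.5000
Residual b − A·x = (-0.2731, 1.0720, 7.1686); ∞-norm = 7.1686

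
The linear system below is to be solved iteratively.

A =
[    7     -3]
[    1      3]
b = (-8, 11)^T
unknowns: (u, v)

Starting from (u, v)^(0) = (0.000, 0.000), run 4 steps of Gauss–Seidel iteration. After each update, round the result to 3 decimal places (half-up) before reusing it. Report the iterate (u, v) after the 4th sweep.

(0.379, 3.540)

Iteration 1:
  u = (-8 - (-3)·0.000) / (7) = -1.143
  v = (11 - (1)·-1.143) / (3) = 4.048
Iteration 2:
  u = (-8 - (-3)·4.048) / (7) = 0.592
  v = (11 - (1)·0.592) / (3) = 3.469
Iteration 3:
  u = (-8 - (-3)·3.469) / (7) = 0.344
  v = (11 - (1)·0.344) / (3) = 3.552
Iteration 4:
  u = (-8 - (-3)·3.552) / (7) = 0.379
  v = (11 - (1)·0.379) / (3) = 3.540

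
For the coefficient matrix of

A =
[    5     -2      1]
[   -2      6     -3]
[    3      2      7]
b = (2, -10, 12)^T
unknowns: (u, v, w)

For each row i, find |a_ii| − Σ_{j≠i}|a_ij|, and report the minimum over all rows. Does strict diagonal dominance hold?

row 1: |5| − (2+1) = 2
row 2: |6| − (2+3) = 1
row 3: |7| − (3+2) = 2
minimum over rows = 1 → strictly diagonally dominant (convergence guaranteed)

1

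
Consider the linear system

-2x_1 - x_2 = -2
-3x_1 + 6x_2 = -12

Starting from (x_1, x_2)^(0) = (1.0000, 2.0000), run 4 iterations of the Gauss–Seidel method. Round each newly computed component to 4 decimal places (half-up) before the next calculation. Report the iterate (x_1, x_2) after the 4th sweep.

Iteration 1:
  x_1 = (-2 - (-1)·2.0000) / (-2) = 0.0000
  x_2 = (-12 - (-3)·0.0000) / (6) = -2.0000
Iteration 2:
  x_1 = (-2 - (-1)·-2.0000) / (-2) = 2.0000
  x_2 = (-12 - (-3)·2.0000) / (6) = -1.0000
Iteration 3:
  x_1 = (-2 - (-1)·-1.0000) / (-2) = 1.5000
  x_2 = (-12 - (-3)·1.5000) / (6) = -1.2500
Iteration 4:
  x_1 = (-2 - (-1)·-1.2500) / (-2) = 1.6250
  x_2 = (-12 - (-3)·1.6250) / (6) = -1.1875

(1.6250, -1.1875)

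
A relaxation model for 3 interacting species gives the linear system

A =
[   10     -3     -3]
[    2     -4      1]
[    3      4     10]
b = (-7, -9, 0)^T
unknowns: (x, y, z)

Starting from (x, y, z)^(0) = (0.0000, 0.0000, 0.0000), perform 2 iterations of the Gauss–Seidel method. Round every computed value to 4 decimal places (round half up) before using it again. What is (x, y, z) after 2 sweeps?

(-0.2950, 1.9650, -0.6975)

Iteration 1:
  x = (-7 - (-3)·0.0000 - (-3)·0.0000) / (10) = -0.7000
  y = (-9 - (2)·-0.7000 - (1)·0.0000) / (-4) = 1.9000
  z = (0 - (3)·-0.7000 - (4)·1.9000) / (10) = -0.5500
Iteration 2:
  x = (-7 - (-3)·1.9000 - (-3)·-0.5500) / (10) = -0.2950
  y = (-9 - (2)·-0.2950 - (1)·-0.5500) / (-4) = 1.9650
  z = (0 - (3)·-0.2950 - (4)·1.9650) / (10) = -0.6975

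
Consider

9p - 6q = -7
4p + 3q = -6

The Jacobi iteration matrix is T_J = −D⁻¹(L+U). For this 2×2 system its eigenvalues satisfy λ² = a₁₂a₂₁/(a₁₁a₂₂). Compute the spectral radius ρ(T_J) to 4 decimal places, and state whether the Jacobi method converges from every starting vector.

a₁₂a₂₁/(a₁₁a₂₂) = (-6)·(4) / ((9)·(3)) = -0.888889
ρ = √|-0.888889| = √0.888889 = 0.9428
ρ < 1, so Jacobi converges

0.9428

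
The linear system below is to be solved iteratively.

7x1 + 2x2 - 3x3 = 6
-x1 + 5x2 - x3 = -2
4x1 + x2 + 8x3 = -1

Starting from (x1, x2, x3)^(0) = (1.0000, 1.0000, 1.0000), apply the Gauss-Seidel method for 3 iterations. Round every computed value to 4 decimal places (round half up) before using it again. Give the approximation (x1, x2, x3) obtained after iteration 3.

Iteration 1:
  x1 = (6 - (2)·1.0000 - (-3)·1.0000) / (7) = 1.0000
  x2 = (-2 - (-1)·1.0000 - (-1)·1.0000) / (5) = 0.0000
  x3 = (-1 - (4)·1.0000 - (1)·0.0000) / (8) = -0.6250
Iteration 2:
  x1 = (6 - (2)·0.0000 - (-3)·-0.6250) / (7) = 0.5893
  x2 = (-2 - (-1)·0.5893 - (-1)·-0.6250) / (5) = -0.4071
  x3 = (-1 - (4)·0.5893 - (1)·-0.4071) / (8) = -0.3688
Iteration 3:
  x1 = (6 - (2)·-0.4071 - (-3)·-0.3688) / (7) = 0.8154
  x2 = (-2 - (-1)·0.8154 - (-1)·-0.3688) / (5) = -0.3107
  x3 = (-1 - (4)·0.8154 - (1)·-0.3107) / (8) = -0.4939

(0.8154, -0.3107, -0.4939)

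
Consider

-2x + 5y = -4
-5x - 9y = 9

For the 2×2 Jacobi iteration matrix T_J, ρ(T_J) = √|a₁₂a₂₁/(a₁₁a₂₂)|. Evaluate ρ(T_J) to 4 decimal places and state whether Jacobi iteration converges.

a₁₂a₂₁/(a₁₁a₂₂) = (5)·(-5) / ((-2)·(-9)) = -1.388889
ρ = √|-1.388889| = √1.388889 = 1.1785
ρ > 1, so Jacobi diverges

1.1785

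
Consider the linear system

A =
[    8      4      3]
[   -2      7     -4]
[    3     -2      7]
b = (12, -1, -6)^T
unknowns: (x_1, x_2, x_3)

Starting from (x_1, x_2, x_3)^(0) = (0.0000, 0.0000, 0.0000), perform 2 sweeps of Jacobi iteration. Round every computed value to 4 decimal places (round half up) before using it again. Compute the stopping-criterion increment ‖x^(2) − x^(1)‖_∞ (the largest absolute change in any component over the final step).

0.6837

Iteration 1:
  x_1 = (12 - (4)·0.0000 - (3)·0.0000) / (8) = 1.5000
  x_2 = (-1 - (-2)·0.0000 - (-4)·0.0000) / (7) = -0.1429
  x_3 = (-6 - (3)·0.0000 - (-2)·0.0000) / (7) = -0.8571
Iteration 2:
  x_1 = (12 - (4)·-0.1429 - (3)·-0.8571) / (8) = 1.8929
  x_2 = (-1 - (-2)·1.5000 - (-4)·-0.8571) / (7) = -0.2041
  x_3 = (-6 - (3)·1.5000 - (-2)·-0.1429) / (7) = -1.5408
Change: (0.3929, -0.0612, -0.6837) → max |·| = 0.6837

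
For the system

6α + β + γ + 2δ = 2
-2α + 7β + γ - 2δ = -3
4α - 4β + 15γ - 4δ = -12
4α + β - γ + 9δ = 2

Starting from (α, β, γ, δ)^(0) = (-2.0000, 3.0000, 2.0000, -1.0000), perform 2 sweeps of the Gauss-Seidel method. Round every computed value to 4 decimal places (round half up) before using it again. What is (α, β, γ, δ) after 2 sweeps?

(0.6355, 0.0155, -0.8938, -0.1613)

Iteration 1:
  α = (2 - (1)·3.0000 - (1)·2.0000 - (2)·-1.0000) / (6) = -0.1667
  β = (-3 - (-2)·-0.1667 - (1)·2.0000 - (-2)·-1.0000) / (7) = -1.0476
  γ = (-12 - (4)·-0.1667 - (-4)·-1.0476 - (-4)·-1.0000) / (15) = -1.3016
  δ = (2 - (4)·-0.1667 - (1)·-1.0476 - (-1)·-1.3016) / (9) = 0.2681
Iteration 2:
  α = (2 - (1)·-1.0476 - (1)·-1.3016 - (2)·0.2681) / (6) = 0.6355
  β = (-3 - (-2)·0.6355 - (1)·-1.3016 - (-2)·0.2681) / (7) = 0.0155
  γ = (-12 - (4)·0.6355 - (-4)·0.0155 - (-4)·0.2681) / (15) = -0.8938
  δ = (2 - (4)·0.6355 - (1)·0.0155 - (-1)·-0.8938) / (9) = -0.1613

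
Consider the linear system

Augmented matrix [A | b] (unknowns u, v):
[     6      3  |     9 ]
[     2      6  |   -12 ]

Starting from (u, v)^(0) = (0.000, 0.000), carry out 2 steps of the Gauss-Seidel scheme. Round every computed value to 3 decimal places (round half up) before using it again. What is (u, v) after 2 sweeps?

(2.750, -2.917)

Iteration 1:
  u = (9 - (3)·0.000) / (6) = 1.500
  v = (-12 - (2)·1.500) / (6) = -2.500
Iteration 2:
  u = (9 - (3)·-2.500) / (6) = 2.750
  v = (-12 - (2)·2.750) / (6) = -2.917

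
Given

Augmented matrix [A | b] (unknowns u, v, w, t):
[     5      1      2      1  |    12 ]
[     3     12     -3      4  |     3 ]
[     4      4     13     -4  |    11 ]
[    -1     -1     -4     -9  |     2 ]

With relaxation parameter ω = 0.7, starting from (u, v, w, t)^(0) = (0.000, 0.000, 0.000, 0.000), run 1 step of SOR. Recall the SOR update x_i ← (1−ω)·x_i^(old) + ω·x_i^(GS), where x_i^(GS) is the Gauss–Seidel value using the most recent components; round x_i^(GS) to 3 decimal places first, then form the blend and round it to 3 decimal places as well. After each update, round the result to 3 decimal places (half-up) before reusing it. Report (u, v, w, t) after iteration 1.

Iteration 1:
  u: GS value = (12 - (1)·0.000 - (2)·0.000 - (1)·0.000) / (5) = 2.400;  u ← (1−ω)·0.000 + ω·2.400 = 1.680
  v: GS value = (3 - (3)·1.680 - (-3)·0.000 - (4)·0.000) / (12) = -0.170;  v ← (1−ω)·0.000 + ω·-0.170 = -0.119
  w: GS value = (11 - (4)·1.680 - (4)·-0.119 - (-4)·0.000) / (13) = 0.366;  w ← (1−ω)·0.000 + ω·0.366 = 0.256
  t: GS value = (2 - (-1)·1.680 - (-1)·-0.119 - (-4)·0.256) / (-9) = -0.509;  t ← (1−ω)·0.000 + ω·-0.509 = -0.356

(1.680, -0.119, 0.256, -0.356)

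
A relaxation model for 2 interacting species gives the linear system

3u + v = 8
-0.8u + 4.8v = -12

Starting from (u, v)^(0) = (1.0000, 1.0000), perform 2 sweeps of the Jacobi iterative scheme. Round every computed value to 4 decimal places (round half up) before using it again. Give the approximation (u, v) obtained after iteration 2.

Iteration 1:
  u = (8 - (1)·1.0000) / (3) = 2.3333
  v = (-12 - (-0.8)·1.0000) / (4.8) = -2.3333
Iteration 2:
  u = (8 - (1)·-2.3333) / (3) = 3.4444
  v = (-12 - (-0.8)·2.3333) / (4.8) = -2.1111

(3.4444, -2.1111)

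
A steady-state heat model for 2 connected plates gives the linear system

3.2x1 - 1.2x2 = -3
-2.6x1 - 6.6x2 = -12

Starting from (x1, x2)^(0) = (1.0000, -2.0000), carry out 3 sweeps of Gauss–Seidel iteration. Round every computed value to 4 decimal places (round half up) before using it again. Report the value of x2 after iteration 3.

1.9185

Iteration 1:
  x1 = (-3 - (-1.2)·-2.0000) / (3.2) = -1.6875
  x2 = (-12 - (-2.6)·-1.6875) / (-6.6) = 2.4830
Iteration 2:
  x1 = (-3 - (-1.2)·2.4830) / (3.2) = -0.0064
  x2 = (-12 - (-2.6)·-0.0064) / (-6.6) = 1.8207
Iteration 3:
  x1 = (-3 - (-1.2)·1.8207) / (3.2) = -0.2547
  x2 = (-12 - (-2.6)·-0.2547) / (-6.6) = 1.9185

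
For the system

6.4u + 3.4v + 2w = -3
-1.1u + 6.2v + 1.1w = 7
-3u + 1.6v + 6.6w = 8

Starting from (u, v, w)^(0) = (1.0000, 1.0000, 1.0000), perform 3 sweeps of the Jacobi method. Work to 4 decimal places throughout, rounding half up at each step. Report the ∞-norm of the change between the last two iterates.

Iteration 1:
  u = (-3 - (3.4)·1.0000 - (2)·1.0000) / (6.4) = -1.3125
  v = (7 - (-1.1)·1.0000 - (1.1)·1.0000) / (6.2) = 1.1290
  w = (8 - (-3)·1.0000 - (1.6)·1.0000) / (6.6) = 1.4242
Iteration 2:
  u = (-3 - (3.4)·1.1290 - (2)·1.4242) / (6.4) = -1.5136
  v = (7 - (-1.1)·-1.3125 - (1.1)·1.4242) / (6.2) = 0.6435
  w = (8 - (-3)·-1.3125 - (1.6)·1.1290) / (6.6) = 0.3418
Iteration 3:
  u = (-3 - (3.4)·0.6435 - (2)·0.3418) / (6.4) = -0.9174
  v = (7 - (-1.1)·-1.5136 - (1.1)·0.3418) / (6.2) = 0.7998
  w = (8 - (-3)·-1.5136 - (1.6)·0.6435) / (6.6) = 0.3681
Change: (0.5962, 0.1563, 0.0263) → max |·| = 0.5962

0.5962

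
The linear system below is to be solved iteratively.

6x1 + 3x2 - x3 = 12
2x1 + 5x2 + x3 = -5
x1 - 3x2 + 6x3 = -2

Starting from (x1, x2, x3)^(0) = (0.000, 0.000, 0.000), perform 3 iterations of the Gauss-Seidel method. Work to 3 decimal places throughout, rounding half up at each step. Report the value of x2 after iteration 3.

-1.710

Iteration 1:
  x1 = (12 - (3)·0.000 - (-1)·0.000) / (6) = 2.000
  x2 = (-5 - (2)·2.000 - (1)·0.000) / (5) = -1.800
  x3 = (-2 - (1)·2.000 - (-3)·-1.800) / (6) = -1.567
Iteration 2:
  x1 = (12 - (3)·-1.800 - (-1)·-1.567) / (6) = 2.639
  x2 = (-5 - (2)·2.639 - (1)·-1.567) / (5) = -1.742
  x3 = (-2 - (1)·2.639 - (-3)·-1.742) / (6) = -1.644
Iteration 3:
  x1 = (12 - (3)·-1.742 - (-1)·-1.644) / (6) = 2.597
  x2 = (-5 - (2)·2.597 - (1)·-1.644) / (5) = -1.710
  x3 = (-2 - (1)·2.597 - (-3)·-1.710) / (6) = -1.621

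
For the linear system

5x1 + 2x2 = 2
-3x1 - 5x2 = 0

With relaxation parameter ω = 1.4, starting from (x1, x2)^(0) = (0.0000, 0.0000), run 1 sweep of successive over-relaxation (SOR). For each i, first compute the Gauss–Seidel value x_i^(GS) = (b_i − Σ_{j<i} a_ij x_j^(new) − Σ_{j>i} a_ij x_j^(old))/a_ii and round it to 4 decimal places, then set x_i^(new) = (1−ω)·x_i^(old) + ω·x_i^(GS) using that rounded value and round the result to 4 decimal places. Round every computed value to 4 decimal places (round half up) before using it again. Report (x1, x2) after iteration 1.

(0.5600, -0.4704)

Iteration 1:
  x1: GS value = (2 - (2)·0.0000) / (5) = 0.4000;  x1 ← (1−ω)·0.0000 + ω·0.4000 = 0.5600
  x2: GS value = (0 - (-3)·0.5600) / (-5) = -0.3360;  x2 ← (1−ω)·0.0000 + ω·-0.3360 = -0.4704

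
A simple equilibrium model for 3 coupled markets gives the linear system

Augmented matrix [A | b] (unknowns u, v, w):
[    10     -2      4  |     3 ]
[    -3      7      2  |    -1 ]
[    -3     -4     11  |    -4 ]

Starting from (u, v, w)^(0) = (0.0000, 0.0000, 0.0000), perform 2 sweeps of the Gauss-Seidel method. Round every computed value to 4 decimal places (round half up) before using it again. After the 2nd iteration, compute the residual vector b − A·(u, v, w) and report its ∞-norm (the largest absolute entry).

Iteration 1:
  u = (3 - (-2)·0.0000 - (4)·0.0000) / (10) = 0.3000
  v = (-1 - (-3)·0.3000 - (2)·0.0000) / (7) = -0.0143
  w = (-4 - (-3)·0.3000 - (-4)·-0.0143) / (11) = -0.2870
Iteration 2:
  u = (3 - (-2)·-0.0143 - (4)·-0.2870) / (10) = 0.4119
  v = (-1 - (-3)·0.4119 - (2)·-0.2870) / (7) = 0.1157
  w = (-4 - (-3)·0.4119 - (-4)·0.1157) / (11) = -0.2092
Residual b − A·x = (-0.0508, -0.1558, -0.0003); ∞-norm = 0.1558

0.1558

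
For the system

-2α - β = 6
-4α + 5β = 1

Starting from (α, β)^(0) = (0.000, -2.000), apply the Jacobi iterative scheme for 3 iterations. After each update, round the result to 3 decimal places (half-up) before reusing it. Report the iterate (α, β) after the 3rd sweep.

(-2.300, -2.280)

Iteration 1:
  α = (6 - (-1)·-2.000) / (-2) = -2.000
  β = (1 - (-4)·0.000) / (5) = 0.200
Iteration 2:
  α = (6 - (-1)·0.200) / (-2) = -3.100
  β = (1 - (-4)·-2.000) / (5) = -1.400
Iteration 3:
  α = (6 - (-1)·-1.400) / (-2) = -2.300
  β = (1 - (-4)·-3.100) / (5) = -2.280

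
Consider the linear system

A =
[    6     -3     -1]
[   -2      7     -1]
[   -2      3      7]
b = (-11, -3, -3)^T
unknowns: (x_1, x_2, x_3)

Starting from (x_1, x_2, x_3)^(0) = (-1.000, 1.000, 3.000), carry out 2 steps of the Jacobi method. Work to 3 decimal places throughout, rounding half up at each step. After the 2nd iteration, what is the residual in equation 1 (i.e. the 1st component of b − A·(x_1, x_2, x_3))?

-1.032

Iteration 1:
  x_1 = (-11 - (-3)·1.000 - (-1)·3.000) / (6) = -0.833
  x_2 = (-3 - (-2)·-1.000 - (-1)·3.000) / (7) = -0.286
  x_3 = (-3 - (-2)·-1.000 - (3)·1.000) / (7) = -1.143
Iteration 2:
  x_1 = (-11 - (-3)·-0.286 - (-1)·-1.143) / (6) = -2.167
  x_2 = (-3 - (-2)·-0.833 - (-1)·-1.143) / (7) = -0.830
  x_3 = (-3 - (-2)·-0.833 - (3)·-0.286) / (7) = -0.544
Residual b − A·x = (-1.032, -2.068, -1.036)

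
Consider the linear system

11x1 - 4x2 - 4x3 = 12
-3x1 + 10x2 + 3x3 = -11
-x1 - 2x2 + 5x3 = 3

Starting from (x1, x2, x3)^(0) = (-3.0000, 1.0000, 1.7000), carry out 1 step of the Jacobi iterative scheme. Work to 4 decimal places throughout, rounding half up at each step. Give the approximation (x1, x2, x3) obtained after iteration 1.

Iteration 1:
  x1 = (12 - (-4)·1.0000 - (-4)·1.7000) / (11) = 2.0727
  x2 = (-11 - (-3)·-3.0000 - (3)·1.7000) / (10) = -2.5100
  x3 = (3 - (-1)·-3.0000 - (-2)·1.0000) / (5) = 0.4000

(2.0727, -2.5100, 0.4000)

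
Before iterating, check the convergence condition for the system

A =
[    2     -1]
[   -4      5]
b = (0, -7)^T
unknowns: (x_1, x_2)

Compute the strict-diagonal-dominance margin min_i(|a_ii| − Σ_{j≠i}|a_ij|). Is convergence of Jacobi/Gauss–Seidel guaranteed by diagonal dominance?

row 1: |2| − (1) = 1
row 2: |5| − (4) = 1
minimum over rows = 1 → strictly diagonally dominant (convergence guaranteed)

1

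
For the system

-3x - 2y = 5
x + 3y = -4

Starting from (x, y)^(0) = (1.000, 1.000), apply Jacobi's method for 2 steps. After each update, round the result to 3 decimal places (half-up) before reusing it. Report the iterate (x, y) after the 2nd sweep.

(-0.555, -0.556)

Iteration 1:
  x = (5 - (-2)·1.000) / (-3) = -2.333
  y = (-4 - (1)·1.000) / (3) = -1.667
Iteration 2:
  x = (5 - (-2)·-1.667) / (-3) = -0.555
  y = (-4 - (1)·-2.333) / (3) = -0.556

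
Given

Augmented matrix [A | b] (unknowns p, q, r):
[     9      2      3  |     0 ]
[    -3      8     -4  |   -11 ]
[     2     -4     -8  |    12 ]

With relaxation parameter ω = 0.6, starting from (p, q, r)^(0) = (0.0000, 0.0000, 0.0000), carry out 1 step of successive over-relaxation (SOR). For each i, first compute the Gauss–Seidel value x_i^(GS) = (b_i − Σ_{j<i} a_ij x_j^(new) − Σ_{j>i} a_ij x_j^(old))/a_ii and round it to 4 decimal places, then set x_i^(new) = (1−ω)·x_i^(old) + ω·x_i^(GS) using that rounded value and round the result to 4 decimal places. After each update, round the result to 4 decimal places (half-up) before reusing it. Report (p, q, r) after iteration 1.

Iteration 1:
  p: GS value = (0 - (2)·0.0000 - (3)·0.0000) / (9) = 0.0000;  p ← (1−ω)·0.0000 + ω·0.0000 = 0.0000
  q: GS value = (-11 - (-3)·0.0000 - (-4)·0.0000) / (8) = -1.3750;  q ← (1−ω)·0.0000 + ω·-1.3750 = -0.8250
  r: GS value = (12 - (2)·0.0000 - (-4)·-0.8250) / (-8) = -1.0875;  r ← (1−ω)·0.0000 + ω·-1.0875 = -0.6525

(0.0000, -0.8250, -0.6525)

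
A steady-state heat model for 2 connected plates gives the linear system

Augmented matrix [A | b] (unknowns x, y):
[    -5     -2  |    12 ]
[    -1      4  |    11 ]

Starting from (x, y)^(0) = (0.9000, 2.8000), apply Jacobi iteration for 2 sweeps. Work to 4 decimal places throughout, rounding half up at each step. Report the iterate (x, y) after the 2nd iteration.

(-3.5900, 1.8700)

Iteration 1:
  x = (12 - (-2)·2.8000) / (-5) = -3.5200
  y = (11 - (-1)·0.9000) / (4) = 2.9750
Iteration 2:
  x = (12 - (-2)·2.9750) / (-5) = -3.5900
  y = (11 - (-1)·-3.5200) / (4) = 1.8700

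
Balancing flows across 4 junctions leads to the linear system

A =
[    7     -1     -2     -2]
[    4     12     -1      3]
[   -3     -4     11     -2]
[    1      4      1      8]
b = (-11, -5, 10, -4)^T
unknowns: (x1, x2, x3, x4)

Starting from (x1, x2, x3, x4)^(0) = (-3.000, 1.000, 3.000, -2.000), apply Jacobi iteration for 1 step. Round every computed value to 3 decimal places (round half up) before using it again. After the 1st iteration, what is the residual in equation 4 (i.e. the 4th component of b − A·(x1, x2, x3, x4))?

Iteration 1:
  x1 = (-11 - (-1)·1.000 - (-2)·3.000 - (-2)·-2.000) / (7) = -1.143
  x2 = (-5 - (4)·-3.000 - (-1)·3.000 - (3)·-2.000) / (12) = 1.333
  x3 = (10 - (-3)·-3.000 - (-4)·1.000 - (-2)·-2.000) / (11) = 0.091
  x4 = (-4 - (1)·-3.000 - (4)·1.000 - (1)·3.000) / (8) = -1.000
Residual b − A·x = (-3.484, -13.333, 8.902, -0.280)

-0.280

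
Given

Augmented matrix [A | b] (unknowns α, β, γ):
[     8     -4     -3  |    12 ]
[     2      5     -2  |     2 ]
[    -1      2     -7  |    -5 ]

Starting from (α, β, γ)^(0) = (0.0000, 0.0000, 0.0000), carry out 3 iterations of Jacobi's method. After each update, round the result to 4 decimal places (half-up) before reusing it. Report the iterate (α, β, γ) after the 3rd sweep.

(1.7732, -0.1414, 0.4576)

Iteration 1:
  α = (12 - (-4)·0.0000 - (-3)·0.0000) / (8) = 1.5000
  β = (2 - (2)·0.0000 - (-2)·0.0000) / (5) = 0.4000
  γ = (-5 - (-1)·0.0000 - (2)·0.0000) / (-7) = 0.7143
Iteration 2:
  α = (12 - (-4)·0.4000 - (-3)·0.7143) / (8) = 1.9679
  β = (2 - (2)·1.5000 - (-2)·0.7143) / (5) = 0.0857
  γ = (-5 - (-1)·1.5000 - (2)·0.4000) / (-7) = 0.6143
Iteration 3:
  α = (12 - (-4)·0.0857 - (-3)·0.6143) / (8) = 1.7732
  β = (2 - (2)·1.9679 - (-2)·0.6143) / (5) = -0.1414
  γ = (-5 - (-1)·1.9679 - (2)·0.0857) / (-7) = 0.4576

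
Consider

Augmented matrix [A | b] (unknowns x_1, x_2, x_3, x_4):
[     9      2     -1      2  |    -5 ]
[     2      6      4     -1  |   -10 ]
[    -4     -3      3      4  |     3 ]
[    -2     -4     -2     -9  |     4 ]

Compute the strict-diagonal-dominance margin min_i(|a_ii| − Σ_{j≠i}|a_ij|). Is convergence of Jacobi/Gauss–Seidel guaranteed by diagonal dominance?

-8

row 1: |9| − (2+1+2) = 4
row 2: |6| − (2+4+1) = -1
row 3: |3| − (4+3+4) = -8
row 4: |-9| − (2+4+2) = 1
minimum over rows = -8 → not strictly diagonally dominant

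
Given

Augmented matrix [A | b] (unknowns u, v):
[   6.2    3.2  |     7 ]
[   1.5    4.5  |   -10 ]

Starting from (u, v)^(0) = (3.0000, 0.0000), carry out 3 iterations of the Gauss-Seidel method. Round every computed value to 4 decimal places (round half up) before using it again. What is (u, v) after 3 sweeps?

(2.7010, -3.1226)

Iteration 1:
  u = (7 - (3.2)·0.0000) / (6.2) = 1.1290
  v = (-10 - (1.5)·1.1290) / (4.5) = -2.5986
Iteration 2:
  u = (7 - (3.2)·-2.5986) / (6.2) = 2.4702
  v = (-10 - (1.5)·2.4702) / (4.5) = -3.0456
Iteration 3:
  u = (7 - (3.2)·-3.0456) / (6.2) = 2.7010
  v = (-10 - (1.5)·2.7010) / (4.5) = -3.1226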